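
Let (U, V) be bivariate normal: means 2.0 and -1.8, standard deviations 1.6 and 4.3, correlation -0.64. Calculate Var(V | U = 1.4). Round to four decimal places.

10.9165

Var(V | U=x) = (1 − ρ²)·σ_V².
Var(V | U=1.4) = (4.3)²·(1 − (-0.64)²) = 18.49·0.5904 = 10.9165.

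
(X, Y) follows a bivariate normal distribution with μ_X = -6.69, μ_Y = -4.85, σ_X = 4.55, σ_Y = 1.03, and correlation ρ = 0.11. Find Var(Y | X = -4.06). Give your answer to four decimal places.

Var(Y | X=x) = (1 − ρ²)·σ_Y².
Var(Y | X=-4.06) = (1.03)²·(1 − (0.11)²) = 1.0609·0.9879 = 1.0481.

1.0481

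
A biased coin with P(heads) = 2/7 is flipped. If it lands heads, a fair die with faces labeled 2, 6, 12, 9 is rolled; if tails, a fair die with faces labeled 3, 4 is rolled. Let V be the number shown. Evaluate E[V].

E[V | heads] = (2+6+12+9)/4 = 29/4.
E[V | tails] = (3+4)/2 = 7/2.
By the law of total expectation,
E[V] = (2/7)·(29/4) + (5/7)·(7/2) = 32/7.

32/7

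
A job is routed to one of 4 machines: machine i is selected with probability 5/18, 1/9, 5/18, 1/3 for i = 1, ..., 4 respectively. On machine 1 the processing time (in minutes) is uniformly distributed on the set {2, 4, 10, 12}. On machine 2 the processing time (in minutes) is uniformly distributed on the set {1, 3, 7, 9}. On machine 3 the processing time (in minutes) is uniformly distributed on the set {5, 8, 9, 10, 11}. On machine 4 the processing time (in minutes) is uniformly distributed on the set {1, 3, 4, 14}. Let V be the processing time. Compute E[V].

121/18

E[V | machine 1] = (2+4+10+12)/4 = 7.
E[V | machine 2] = (1+3+7+9)/4 = 5.
E[V | machine 3] = (5+8+9+10+11)/5 = 43/5.
E[V | machine 4] = (1+3+4+14)/4 = 11/2.
By the law of total expectation,
E[V] = (5/18)·(7) + (1/9)·(5) + (5/18)·(43/5) + (1/3)·(11/2) = 121/18.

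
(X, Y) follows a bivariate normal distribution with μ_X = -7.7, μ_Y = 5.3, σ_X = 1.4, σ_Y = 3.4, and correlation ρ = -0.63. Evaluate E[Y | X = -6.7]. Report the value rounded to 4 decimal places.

For a bivariate normal, E[Y | X=x] = μ_Y + ρ·(σ_Y/σ_X)·(x − μ_X).
E[Y | X=-6.7] = 5.3 + (-0.63)·(3.4/1.4)·(-6.7 − (-7.7)) = 5.3 + (-1.53)·(1) = 3.7700.

3.7700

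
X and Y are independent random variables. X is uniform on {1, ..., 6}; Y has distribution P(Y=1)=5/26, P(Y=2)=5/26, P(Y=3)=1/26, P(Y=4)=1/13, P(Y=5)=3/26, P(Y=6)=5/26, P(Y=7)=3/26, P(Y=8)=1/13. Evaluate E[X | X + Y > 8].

P(X + Y > 8) = 61/156.
Summing X·P(x,y) over outcomes with X + Y > 8 gives 265/156.
E[X | X + Y > 8] = (265/156) / (61/156) = 265/61.

265/61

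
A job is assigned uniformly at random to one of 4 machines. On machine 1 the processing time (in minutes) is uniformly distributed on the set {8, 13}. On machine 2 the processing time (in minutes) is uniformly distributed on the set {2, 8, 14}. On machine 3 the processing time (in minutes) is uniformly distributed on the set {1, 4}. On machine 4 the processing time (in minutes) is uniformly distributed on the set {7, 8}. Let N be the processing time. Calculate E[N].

57/8

E[N | machine 1] = (8+13)/2 = 21/2.
E[N | machine 2] = (2+8+14)/3 = 8.
E[N | machine 3] = (1+4)/2 = 5/2.
E[N | machine 4] = (7+8)/2 = 15/2.
By the law of total expectation,
E[N] = (1/4)·(21/2) + (1/4)·(8) + (1/4)·(5/2) + (1/4)·(15/2) = 57/8.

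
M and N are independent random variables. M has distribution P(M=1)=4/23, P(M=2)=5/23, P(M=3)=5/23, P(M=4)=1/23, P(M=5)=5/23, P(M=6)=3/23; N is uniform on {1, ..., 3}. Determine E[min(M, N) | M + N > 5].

68/31

P(M + N > 5) = 31/69.
Summing min(M,N)·P(x,y) over outcomes with M + N > 5 gives 68/69.
E[min(M, N) | M + N > 5] = (68/69) / (31/69) = 68/31.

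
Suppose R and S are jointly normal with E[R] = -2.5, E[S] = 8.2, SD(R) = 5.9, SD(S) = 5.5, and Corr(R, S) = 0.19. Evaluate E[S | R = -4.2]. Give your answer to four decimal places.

7.8989

The regression of S on R has slope ρ·σ_S/σ_R and passes through (μ_R, μ_S).
E[S | R=-4.2] = 8.2 + (0.19)·(5.5/5.9)·(-4.2 − (-2.5)) = 8.2 + (0.17712)·(-1.7) = 7.8989.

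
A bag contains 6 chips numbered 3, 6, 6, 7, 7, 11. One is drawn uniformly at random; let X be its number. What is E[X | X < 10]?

29/5

P(X < 10) = 5/6.
Σ over the event: 3·1/6 + 6·1/3 + 7·1/3 = 29/6.
E[X | X < 10] = (29/6) / (5/6) = 29/5.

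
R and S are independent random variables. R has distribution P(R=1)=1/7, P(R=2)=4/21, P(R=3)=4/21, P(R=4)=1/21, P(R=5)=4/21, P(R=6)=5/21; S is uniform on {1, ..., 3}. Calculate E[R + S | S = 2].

17/3

P(S = 2) = 1/3.
Summing (R+S)·P(x,y) over outcomes with S = 2 gives 17/9.
E[R + S | S = 2] = (17/9) / (1/3) = 17/3.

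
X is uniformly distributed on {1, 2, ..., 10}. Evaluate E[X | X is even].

6

Given X is even, X is equally likely to be any of {2, 4, 6, 8, 10}.
E[X | X is even] = (2 + 4 + 6 + 8 + 10) / 5 = 6.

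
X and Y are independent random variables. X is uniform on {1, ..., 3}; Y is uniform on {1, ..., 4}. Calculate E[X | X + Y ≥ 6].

Outcomes with X + Y ≥ 6: (2,4), (3,3), (3,4), each with probability 1/12.
E[X | X + Y ≥ 6] = (2 + 3 + 3) / 3 = 8/3.

8/3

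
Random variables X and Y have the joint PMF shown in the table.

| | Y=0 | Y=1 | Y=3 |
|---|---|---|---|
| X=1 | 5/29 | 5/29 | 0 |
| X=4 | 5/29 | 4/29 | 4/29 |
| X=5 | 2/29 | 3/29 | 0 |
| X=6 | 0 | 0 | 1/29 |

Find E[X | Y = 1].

P(Y = 1) = 12/29.
Σ X·P over the event = 1·(5/29) + 4·(4/29) + 5·(3/29) = 36/29.
E[X | Y = 1] = (36/29) / (12/29) = 3.

3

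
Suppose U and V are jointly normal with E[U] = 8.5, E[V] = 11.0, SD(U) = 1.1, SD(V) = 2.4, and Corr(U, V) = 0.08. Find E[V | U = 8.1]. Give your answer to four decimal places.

10.9302

For a bivariate normal, E[V | U=x] = μ_V + ρ·(σ_V/σ_U)·(x − μ_U).
E[V | U=8.1] = 11.0 + (0.08)·(2.4/1.1)·(8.1 − (8.5)) = 11.0 + (0.17455)·(-0.4) = 10.9302.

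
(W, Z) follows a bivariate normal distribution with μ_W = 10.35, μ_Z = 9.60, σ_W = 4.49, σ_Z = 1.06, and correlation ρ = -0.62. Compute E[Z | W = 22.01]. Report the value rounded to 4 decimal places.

7.8933

E[Z | W=x] = μ_Z + ρ(σ_Z/σ_W)(x − μ_W) for jointly normal variables.
E[Z | W=22.01] = 9.60 + (-0.62)·(1.06/4.49)·(22.01 − (10.35)) = 9.60 + (-0.14637)·(11.66) = 7.8933.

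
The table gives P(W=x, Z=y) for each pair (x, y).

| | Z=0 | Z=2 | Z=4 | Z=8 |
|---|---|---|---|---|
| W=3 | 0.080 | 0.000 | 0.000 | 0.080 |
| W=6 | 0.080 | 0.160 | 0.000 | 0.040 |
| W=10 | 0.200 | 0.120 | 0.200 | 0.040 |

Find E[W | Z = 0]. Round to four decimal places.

P(Z = 0) = 0.360.
Σ W·P over the event = 3·(0.080) + 6·(0.080) + 10·(0.200) = 2.720.
E[W | Z = 0] = (2.720) / (0.360) = 7.5556.

7.5556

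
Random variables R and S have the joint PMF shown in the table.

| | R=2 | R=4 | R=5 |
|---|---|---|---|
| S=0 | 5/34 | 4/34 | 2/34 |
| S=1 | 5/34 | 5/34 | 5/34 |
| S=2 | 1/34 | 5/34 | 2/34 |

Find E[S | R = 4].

15/14

P(R = 4) = 7/17.
Summing S·P(R=x,S=y) over the conditioning event gives 15/34.
E[S | R = 4] = (15/34) / (7/17) = 15/14.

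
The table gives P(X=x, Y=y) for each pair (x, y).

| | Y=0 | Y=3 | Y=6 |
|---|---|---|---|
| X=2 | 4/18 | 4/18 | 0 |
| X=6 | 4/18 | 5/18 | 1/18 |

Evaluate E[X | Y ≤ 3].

70/17

P(Y ≤ 3) = 17/18.
Σ X·P over the event = 2·(4/18) + 2·(4/18) + 6·(4/18) + 6·(5/18) = 35/9.
E[X | Y ≤ 3] = (35/9) / (17/18) = 70/17.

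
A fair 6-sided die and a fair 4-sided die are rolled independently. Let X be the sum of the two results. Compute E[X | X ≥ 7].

P(X ≥ 7) = 5/12.
Σ over the event: 7·1/6 + 8·1/8 + 9·1/12 + 10·1/24 = 10/3.
E[X | X ≥ 7] = (10/3) / (5/12) = 8.

8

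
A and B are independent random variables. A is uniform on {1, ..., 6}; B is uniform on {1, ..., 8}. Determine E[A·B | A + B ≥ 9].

79/3

P(A + B ≥ 9) = 7/16.
Summing AB·P(x,y) over outcomes with A + B ≥ 9 gives 553/48.
E[A·B | A + B ≥ 9] = (553/48) / (7/16) = 79/3.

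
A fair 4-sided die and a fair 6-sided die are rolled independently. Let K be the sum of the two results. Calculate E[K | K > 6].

P(K > 6) = 5/12.
Σ over the event: 7·1/6 + 8·1/8 + 9·1/12 + 10·1/24 = 10/3.
E[K | K > 6] = (10/3) / (5/12) = 8.

8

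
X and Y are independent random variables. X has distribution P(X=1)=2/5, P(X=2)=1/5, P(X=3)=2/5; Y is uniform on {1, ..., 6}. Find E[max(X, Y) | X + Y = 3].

P(X + Y = 3) = 1/10.
Summing max(X,Y)·P(x,y) over outcomes with X + Y = 3 gives 1/5.
E[max(X, Y) | X + Y = 3] = (1/5) / (1/10) = 2.

2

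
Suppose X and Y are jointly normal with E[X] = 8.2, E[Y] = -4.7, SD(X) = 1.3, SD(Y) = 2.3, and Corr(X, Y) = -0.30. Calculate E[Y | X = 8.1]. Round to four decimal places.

-4.6469

For a bivariate normal, E[Y | X=x] = μ_Y + ρ·(σ_Y/σ_X)·(x − μ_X).
E[Y | X=8.1] = -4.7 + (-0.30)·(2.3/1.3)·(8.1 − (8.2)) = -4.7 + (-0.53077)·(-0.1) = -4.6469.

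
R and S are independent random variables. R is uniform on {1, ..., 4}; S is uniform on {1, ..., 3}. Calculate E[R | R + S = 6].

P(R + S = 6) = 1/6.
Summing R·P(x,y) over outcomes with R + S = 6 gives 7/12.
E[R | R + S = 6] = (7/12) / (1/6) = 7/2.

7/2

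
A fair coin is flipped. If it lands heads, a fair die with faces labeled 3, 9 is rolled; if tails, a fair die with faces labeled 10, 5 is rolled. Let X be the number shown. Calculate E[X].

E[X | heads] = (3+9)/2 = 6.
E[X | tails] = (10+5)/2 = 15/2.
E[X] = (1/2)·(6) + (1/2)·(15/2) = 27/4.

27/4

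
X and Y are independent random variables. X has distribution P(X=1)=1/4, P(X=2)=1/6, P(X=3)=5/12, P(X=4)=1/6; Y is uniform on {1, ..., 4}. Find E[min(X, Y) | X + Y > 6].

29/9

P(X + Y > 6) = 3/16.
Summing min(X,Y)·P(x,y) over outcomes with X + Y > 6 gives 29/48.
E[min(X, Y) | X + Y > 6] = (29/48) / (3/16) = 29/9.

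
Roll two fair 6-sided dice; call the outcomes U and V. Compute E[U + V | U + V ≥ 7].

26/3

P(U + V ≥ 7) = 7/12.
Summing (U+V)·P(x,y) over outcomes with U + V ≥ 7 gives 91/18.
E[U + V | U + V ≥ 7] = (91/18) / (7/12) = 26/3.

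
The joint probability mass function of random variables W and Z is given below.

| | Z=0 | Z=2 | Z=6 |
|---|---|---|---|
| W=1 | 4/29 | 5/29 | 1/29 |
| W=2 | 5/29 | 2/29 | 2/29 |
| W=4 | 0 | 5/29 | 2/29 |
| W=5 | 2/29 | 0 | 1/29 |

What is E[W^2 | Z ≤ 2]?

167/23

P(Z ≤ 2) = 23/29.
Summing W^2·P(W=x,Z=y) over the conditioning event gives 167/29.
E[W^2 | Z ≤ 2] = (167/29) / (23/29) = 167/23.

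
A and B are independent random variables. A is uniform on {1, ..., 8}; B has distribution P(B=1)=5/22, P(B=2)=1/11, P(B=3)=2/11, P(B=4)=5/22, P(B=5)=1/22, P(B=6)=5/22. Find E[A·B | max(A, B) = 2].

P(max(A, B) = 2) = 9/176.
Summing AB·P(x,y) over outcomes with max(A, B) = 2 gives 1/8.
E[A·B | max(A, B) = 2] = (1/8) / (9/176) = 22/9.

22/9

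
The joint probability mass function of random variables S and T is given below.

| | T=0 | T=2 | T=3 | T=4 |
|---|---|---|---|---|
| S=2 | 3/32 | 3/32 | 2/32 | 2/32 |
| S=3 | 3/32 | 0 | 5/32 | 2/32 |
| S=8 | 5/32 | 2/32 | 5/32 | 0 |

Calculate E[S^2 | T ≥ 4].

P(T ≥ 4) = 1/8.
Σ S^2·P over the event = 4·(2/32) + 9·(2/32) = 13/16.
E[S^2 | T ≥ 4] = (13/16) / (1/8) = 13/2.

13/2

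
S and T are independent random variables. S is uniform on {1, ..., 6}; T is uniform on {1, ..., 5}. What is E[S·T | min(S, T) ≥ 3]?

P(min(S, T) ≥ 3) = 2/5.
Summing ST·P(x,y) over outcomes with min(S, T) ≥ 3 gives 36/5.
E[S·T | min(S, T) ≥ 3] = (36/5) / (2/5) = 18.

18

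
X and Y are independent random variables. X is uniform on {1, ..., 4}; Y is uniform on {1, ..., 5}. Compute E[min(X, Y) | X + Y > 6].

19/6

Outcomes with X + Y > 6: (2,5), (3,4), (3,5), (4,3), (4,4), (4,5), each with probability 1/20.
E[min(X, Y) | X + Y > 6] = (2 + 3 + 3 + 3 + 4 + 4) / 6 = 19/6.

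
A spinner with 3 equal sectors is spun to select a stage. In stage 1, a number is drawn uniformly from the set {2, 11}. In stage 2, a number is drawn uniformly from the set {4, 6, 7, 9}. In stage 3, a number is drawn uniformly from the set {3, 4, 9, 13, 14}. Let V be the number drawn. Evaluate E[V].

E[V | stage 1] = (2+11)/2 = 13/2.
E[V | stage 2] = (4+6+7+9)/4 = 13/2.
E[V | stage 3] = (3+4+9+13+14)/5 = 43/5.
E[V] = (1/3)·(13/2) + (1/3)·(13/2) + (1/3)·(43/5) = 36/5.

36/5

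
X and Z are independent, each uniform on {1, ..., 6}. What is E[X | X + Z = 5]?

5/2

Outcomes with X + Z = 5: (1,4), (2,3), (3,2), (4,1), each with probability 1/36.
E[X | X + Z = 5] = (1 + 2 + 3 + 4) / 4 = 5/2.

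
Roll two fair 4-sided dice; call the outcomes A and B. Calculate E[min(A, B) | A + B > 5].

17/6

Outcomes with A + B > 5: (2,4), (3,3), (3,4), (4,2), (4,3), (4,4), each with probability 1/16.
E[min(A, B) | A + B > 5] = (2 + 3 + 3 + 2 + 3 + 4) / 6 = 17/6.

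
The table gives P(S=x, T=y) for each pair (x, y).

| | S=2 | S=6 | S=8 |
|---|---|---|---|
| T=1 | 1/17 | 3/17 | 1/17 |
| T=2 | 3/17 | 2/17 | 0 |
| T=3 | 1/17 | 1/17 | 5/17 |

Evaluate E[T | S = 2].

P(S = 2) = 5/17.
Summing T·P(S=x,T=y) over the conditioning event gives 10/17.
E[T | S = 2] = (10/17) / (5/17) = 2.

2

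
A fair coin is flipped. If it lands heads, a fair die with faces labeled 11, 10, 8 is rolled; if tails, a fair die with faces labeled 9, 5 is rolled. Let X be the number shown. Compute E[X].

E[X | heads] = (11+10+8)/3 = 29/3.
E[X | tails] = (9+5)/2 = 7.
By the law of total expectation,
E[X] = (1/2)·(29/3) + (1/2)·(7) = 25/3.

25/3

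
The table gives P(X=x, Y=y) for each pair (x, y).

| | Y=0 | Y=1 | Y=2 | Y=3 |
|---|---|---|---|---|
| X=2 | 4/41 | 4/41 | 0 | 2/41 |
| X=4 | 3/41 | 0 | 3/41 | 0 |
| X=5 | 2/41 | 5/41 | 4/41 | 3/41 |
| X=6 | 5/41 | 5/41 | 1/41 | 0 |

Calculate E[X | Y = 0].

P(Y = 0) = 14/41.
Σ X·P over the event = 2·(4/41) + 4·(3/41) + 5·(2/41) + 6·(5/41) = 60/41.
E[X | Y = 0] = (60/41) / (14/41) = 30/7.

30/7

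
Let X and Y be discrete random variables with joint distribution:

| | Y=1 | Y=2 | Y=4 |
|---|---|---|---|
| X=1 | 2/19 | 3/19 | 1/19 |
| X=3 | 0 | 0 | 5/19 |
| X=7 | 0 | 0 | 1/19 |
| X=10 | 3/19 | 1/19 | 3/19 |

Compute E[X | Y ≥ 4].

53/10

P(Y ≥ 4) = 10/19.
Summing X·P(X=x,Y=y) over the conditioning event gives 53/19.
E[X | Y ≥ 4] = (53/19) / (10/19) = 53/10.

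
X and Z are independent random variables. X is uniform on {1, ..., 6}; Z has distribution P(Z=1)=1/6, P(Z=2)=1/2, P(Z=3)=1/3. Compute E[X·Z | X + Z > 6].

162/13

P(X + Z > 6) = 13/36.
Summing XZ·P(x,y) over outcomes with X + Z > 6 gives 9/2.
E[X·Z | X + Z > 6] = (9/2) / (13/36) = 162/13.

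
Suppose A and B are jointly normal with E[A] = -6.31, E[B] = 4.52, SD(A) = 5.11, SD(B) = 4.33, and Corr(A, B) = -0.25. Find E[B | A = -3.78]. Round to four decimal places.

E[B | A=x] = μ_B + ρ(σ_B/σ_A)(x − μ_A) for jointly normal variables.
E[B | A=-3.78] = 4.52 + (-0.25)·(4.33/5.11)·(-3.78 − (-6.31)) = 4.52 + (-0.21184)·(2.53) = 3.9840.

3.9840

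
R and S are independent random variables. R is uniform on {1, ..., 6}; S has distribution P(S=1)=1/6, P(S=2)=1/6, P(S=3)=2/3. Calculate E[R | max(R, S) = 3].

P(max(R, S) = 3) = 7/18.
Summing R·P(x,y) over outcomes with max(R, S) = 3 gives 5/6.
E[R | max(R, S) = 3] = (5/6) / (7/18) = 15/7.

15/7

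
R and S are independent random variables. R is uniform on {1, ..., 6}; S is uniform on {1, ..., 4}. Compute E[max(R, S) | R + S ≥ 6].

67/14

P(R + S ≥ 6) = 7/12.
Summing max(R,S)·P(x,y) over outcomes with R + S ≥ 6 gives 67/24.
E[max(R, S) | R + S ≥ 6] = (67/24) / (7/12) = 67/14.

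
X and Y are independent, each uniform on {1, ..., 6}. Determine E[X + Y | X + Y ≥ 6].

106/13

P(X + Y ≥ 6) = 13/18.
Summing (X+Y)·P(x,y) over outcomes with X + Y ≥ 6 gives 53/9.
E[X + Y | X + Y ≥ 6] = (53/9) / (13/18) = 106/13.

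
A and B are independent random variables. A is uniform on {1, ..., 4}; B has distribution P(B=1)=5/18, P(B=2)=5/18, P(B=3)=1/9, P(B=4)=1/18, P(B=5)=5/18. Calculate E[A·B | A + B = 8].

91/6

P(A + B = 8) = 1/12.
Summing AB·P(x,y) over outcomes with A + B = 8 gives 91/72.
E[A·B | A + B = 8] = (91/72) / (1/12) = 91/6.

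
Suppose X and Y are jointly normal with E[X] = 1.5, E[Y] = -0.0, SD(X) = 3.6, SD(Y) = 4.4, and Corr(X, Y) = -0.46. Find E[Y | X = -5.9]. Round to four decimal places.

4.1604

For a bivariate normal, E[Y | X=x] = μ_Y + ρ·(σ_Y/σ_X)·(x − μ_X).
E[Y | X=-5.9] = -0.0 + (-0.46)·(4.4/3.6)·(-5.9 − (1.5)) = -0.0 + (-0.56222)·(-7.4) = 4.1604.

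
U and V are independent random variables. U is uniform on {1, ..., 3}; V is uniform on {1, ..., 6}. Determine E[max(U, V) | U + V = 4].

8/3

Outcomes with U + V = 4: (1,3), (2,2), (3,1), each with probability 1/18.
E[max(U, V) | U + V = 4] = (3 + 2 + 3) / 3 = 8/3.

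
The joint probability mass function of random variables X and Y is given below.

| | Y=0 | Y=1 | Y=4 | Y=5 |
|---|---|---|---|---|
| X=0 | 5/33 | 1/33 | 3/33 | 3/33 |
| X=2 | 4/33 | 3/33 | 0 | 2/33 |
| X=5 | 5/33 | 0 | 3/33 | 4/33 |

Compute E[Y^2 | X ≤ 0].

31/3

P(X ≤ 0) = 4/11.
Σ Y^2·P over the event = 0·(5/33) + 1·(1/33) + 16·(3/33) + 25·(3/33) = 124/33.
E[Y^2 | X ≤ 0] = (124/33) / (4/11) = 31/3.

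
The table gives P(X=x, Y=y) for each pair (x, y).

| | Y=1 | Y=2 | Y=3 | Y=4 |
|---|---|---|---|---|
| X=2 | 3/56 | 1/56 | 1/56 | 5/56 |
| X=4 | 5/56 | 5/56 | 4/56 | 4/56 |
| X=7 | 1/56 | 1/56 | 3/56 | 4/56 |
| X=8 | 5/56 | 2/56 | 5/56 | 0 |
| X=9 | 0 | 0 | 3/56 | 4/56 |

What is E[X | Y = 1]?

73/14

P(Y = 1) = 1/4.
Σ X·P over the event = 2·(3/56) + 4·(5/56) + 7·(1/56) + 8·(5/56) = 73/56.
E[X | Y = 1] = (73/56) / (1/4) = 73/14.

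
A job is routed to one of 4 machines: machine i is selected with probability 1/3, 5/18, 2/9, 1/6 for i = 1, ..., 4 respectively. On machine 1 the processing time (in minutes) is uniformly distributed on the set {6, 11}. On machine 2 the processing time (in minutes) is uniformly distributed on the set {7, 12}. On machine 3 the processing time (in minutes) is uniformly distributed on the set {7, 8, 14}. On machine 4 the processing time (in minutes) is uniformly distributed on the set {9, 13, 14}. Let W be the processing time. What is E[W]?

1039/108

E[W | machine 1] = (6+11)/2 = 17/2.
E[W | machine 2] = (7+12)/2 = 19/2.
E[W | machine 3] = (7+8+14)/3 = 29/3.
E[W | machine 4] = (9+13+14)/3 = 12.
E[W] = (1/3)·(17/2) + (5/18)·(19/2) + (2/9)·(29/3) + (1/6)·(12) = 1039/108.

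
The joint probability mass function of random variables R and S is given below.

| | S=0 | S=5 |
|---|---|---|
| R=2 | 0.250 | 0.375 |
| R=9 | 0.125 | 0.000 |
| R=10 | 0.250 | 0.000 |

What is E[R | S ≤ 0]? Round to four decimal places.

P(S ≤ 0) = 0.625.
Σ R·P over the event = 2·(0.250) + 9·(0.125) + 10·(0.250) = 4.125.
E[R | S ≤ 0] = (4.125) / (0.625) = 6.6000.

6.6000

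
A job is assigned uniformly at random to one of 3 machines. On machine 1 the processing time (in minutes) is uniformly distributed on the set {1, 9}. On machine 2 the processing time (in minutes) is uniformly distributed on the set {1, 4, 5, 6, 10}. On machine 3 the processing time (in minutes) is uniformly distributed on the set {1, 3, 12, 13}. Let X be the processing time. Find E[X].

E[X | machine 1] = (1+9)/2 = 5.
E[X | machine 2] = (1+4+5+6+10)/5 = 26/5.
E[X | machine 3] = (1+3+12+13)/4 = 29/4.
E[X] = (1/3)·(5) + (1/3)·(26/5) + (1/3)·(29/4) = 349/60.

349/60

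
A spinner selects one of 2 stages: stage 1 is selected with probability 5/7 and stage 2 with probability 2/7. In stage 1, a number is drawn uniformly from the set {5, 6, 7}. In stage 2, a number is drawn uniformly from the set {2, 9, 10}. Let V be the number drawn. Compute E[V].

44/7

E[V | stage 1] = (5+6+7)/3 = 6.
E[V | stage 2] = (2+9+10)/3 = 7.
E[V] = (5/7)·(6) + (2/7)·(7) = 44/7.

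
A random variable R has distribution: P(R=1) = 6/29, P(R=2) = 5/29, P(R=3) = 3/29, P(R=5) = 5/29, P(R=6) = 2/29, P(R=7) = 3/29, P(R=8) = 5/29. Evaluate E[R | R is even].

P(R is even) = 12/29.
Σ over the event: 2·5/29 + 6·2/29 + 8·5/29 = 62/29.
E[R | R is even] = (62/29) / (12/29) = 31/6.

31/6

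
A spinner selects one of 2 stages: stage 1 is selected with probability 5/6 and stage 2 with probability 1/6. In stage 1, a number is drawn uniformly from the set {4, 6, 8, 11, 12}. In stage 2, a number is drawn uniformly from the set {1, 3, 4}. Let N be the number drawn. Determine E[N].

131/18

E[N | stage 1] = (4+6+8+11+12)/5 = 41/5.
E[N | stage 2] = (1+3+4)/3 = 8/3.
E[N] = (5/6)·(41/5) + (1/6)·(8/3) = 131/18.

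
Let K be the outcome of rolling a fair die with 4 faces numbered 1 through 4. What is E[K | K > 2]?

Given K > 2, K is equally likely to be any of {3, 4}.
E[K | K > 2] = (3 + 4) / 2 = 7/2.

7/2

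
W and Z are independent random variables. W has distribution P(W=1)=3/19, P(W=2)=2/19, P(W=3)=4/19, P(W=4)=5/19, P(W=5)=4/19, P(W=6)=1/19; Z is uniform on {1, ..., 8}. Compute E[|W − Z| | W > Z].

P(W > Z) = 23/76.
Summing |W−Z|·P(x,y) over outcomes with W > Z gives 99/152.
E[|W − Z| | W > Z] = (99/152) / (23/76) = 99/46.

99/46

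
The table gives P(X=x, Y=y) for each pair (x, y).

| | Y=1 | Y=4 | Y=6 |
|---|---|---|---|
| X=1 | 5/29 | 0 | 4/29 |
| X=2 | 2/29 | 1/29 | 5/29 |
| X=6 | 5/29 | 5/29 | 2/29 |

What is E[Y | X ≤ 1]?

P(X ≤ 1) = 9/29.
Summing Y·P(X=x,Y=y) over the conditioning event gives 1.
E[Y | X ≤ 1] = (1) / (9/29) = 29/9.

29/9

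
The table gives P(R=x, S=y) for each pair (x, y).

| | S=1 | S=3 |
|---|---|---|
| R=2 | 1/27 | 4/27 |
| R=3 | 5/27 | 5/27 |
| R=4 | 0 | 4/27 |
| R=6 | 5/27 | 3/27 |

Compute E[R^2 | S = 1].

229/11

P(S = 1) = 11/27.
Summing R^2·P(R=x,S=y) over the conditioning event gives 229/27.
E[R^2 | S = 1] = (229/27) / (11/27) = 229/11.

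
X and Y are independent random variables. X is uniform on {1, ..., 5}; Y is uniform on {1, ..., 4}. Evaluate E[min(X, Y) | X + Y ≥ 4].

37/17

P(X + Y ≥ 4) = 17/20.
Summing min(X,Y)·P(x,y) over outcomes with X + Y ≥ 4 gives 37/20.
E[min(X, Y) | X + Y ≥ 4] = (37/20) / (17/20) = 37/17.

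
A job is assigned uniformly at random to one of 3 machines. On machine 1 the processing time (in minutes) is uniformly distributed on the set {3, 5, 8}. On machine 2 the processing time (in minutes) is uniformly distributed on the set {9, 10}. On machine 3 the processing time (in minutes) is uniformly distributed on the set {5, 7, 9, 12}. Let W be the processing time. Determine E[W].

E[W | machine 1] = (3+5+8)/3 = 16/3.
E[W | machine 2] = (9+10)/2 = 19/2.
E[W | machine 3] = (5+7+9+12)/4 = 33/4.
E[W] = (1/3)·(16/3) + (1/3)·(19/2) + (1/3)·(33/4) = 277/36.

277/36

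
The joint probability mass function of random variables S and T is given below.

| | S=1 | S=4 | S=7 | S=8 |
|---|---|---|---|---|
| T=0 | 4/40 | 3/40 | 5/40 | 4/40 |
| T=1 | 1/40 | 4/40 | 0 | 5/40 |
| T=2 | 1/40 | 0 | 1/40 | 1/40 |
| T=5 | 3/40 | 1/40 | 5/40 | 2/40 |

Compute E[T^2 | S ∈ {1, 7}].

209/20

P(S ∈ {1, 7}) = 1/2.
Summing T^2·P(S=x,T=y) over the conditioning event gives 209/40.
E[T^2 | S ∈ {1, 7}] = (209/40) / (1/2) = 209/20.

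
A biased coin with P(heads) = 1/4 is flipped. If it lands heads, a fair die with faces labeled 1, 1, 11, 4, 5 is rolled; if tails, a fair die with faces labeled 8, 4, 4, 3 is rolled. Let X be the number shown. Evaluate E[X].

E[X | heads] = (1+1+11+4+5)/5 = 22/5.
E[X | tails] = (8+4+4+3)/4 = 19/4.
By the law of total expectation,
E[X] = (1/4)·(22/5) + (3/4)·(19/4) = 373/80.

373/80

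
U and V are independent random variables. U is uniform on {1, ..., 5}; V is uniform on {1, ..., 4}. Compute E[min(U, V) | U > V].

Outcomes with U > V: (2,1), (3,1), (3,2), (4,1), (4,2), (4,3), (5,1), (5,2), (5,3), (5,4), each with probability 1/20.
E[min(U, V) | U > V] = (1 + 1 + 2 + 1 + 2 + 3 + 1 + 2 + 3 + 4) / 10 = 2.

2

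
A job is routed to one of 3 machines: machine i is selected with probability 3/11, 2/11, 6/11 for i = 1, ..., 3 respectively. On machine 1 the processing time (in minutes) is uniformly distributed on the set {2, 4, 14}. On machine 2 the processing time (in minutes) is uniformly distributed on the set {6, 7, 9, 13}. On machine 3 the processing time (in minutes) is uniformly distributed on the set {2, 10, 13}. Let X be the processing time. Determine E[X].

175/22

E[X | machine 1] = (2+4+14)/3 = 20/3.
E[X | machine 2] = (6+7+9+13)/4 = 35/4.
E[X | machine 3] = (2+10+13)/3 = 25/3.
E[X] = (3/11)·(20/3) + (2/11)·(35/4) + (6/11)·(25/3) = 175/22.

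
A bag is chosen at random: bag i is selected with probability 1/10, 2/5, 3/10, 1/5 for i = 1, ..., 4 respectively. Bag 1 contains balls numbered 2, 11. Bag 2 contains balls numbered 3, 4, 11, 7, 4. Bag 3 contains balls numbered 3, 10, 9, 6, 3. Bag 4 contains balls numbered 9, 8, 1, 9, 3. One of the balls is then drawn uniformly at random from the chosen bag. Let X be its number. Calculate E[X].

E[X | bag 1] = (2+11)/2 = 13/2.
E[X | bag 2] = (3+4+11+7+4)/5 = 29/5.
E[X | bag 3] = (3+10+9+6+3)/5 = 31/5.
E[X | bag 4] = (9+8+1+9+3)/5 = 6.
By the law of total expectation,
E[X] = (1/10)·(13/2) + (2/5)·(29/5) + (3/10)·(31/5) + (1/5)·(6) = 603/100.

603/100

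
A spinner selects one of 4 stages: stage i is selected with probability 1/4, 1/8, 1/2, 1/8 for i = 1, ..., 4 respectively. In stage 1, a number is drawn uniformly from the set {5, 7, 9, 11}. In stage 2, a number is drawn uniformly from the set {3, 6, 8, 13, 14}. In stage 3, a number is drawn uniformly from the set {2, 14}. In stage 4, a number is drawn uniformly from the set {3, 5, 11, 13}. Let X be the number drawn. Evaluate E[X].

81/10

E[X | stage 1] = (5+7+9+11)/4 = 8.
E[X | stage 2] = (3+6+8+13+14)/5 = 44/5.
E[X | stage 3] = (2+14)/2 = 8.
E[X | stage 4] = (3+5+11+13)/4 = 8.
By the law of total expectation,
E[X] = (1/4)·(8) + (1/8)·(44/5) + (1/2)·(8) + (1/8)·(8) = 81/10.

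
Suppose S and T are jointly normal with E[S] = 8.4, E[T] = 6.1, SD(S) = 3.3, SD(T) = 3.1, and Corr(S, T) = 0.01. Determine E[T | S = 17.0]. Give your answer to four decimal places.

For a bivariate normal, E[T | S=x] = μ_T + ρ·(σ_T/σ_S)·(x − μ_S).
E[T | S=17.0] = 6.1 + (0.01)·(3.1/3.3)·(17.0 − (8.4)) = 6.1 + (0.0093939)·(8.6) = 6.1808.

6.1808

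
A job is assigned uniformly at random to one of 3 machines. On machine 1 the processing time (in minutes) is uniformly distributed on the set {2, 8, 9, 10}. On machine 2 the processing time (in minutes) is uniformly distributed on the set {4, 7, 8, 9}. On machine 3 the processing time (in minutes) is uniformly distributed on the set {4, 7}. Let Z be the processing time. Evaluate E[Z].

79/12

E[Z | machine 1] = (2+8+9+10)/4 = 29/4.
E[Z | machine 2] = (4+7+8+9)/4 = 7.
E[Z | machine 3] = (4+7)/2 = 11/2.
E[Z] = (1/3)·(29/4) + (1/3)·(7) + (1/3)·(11/2) = 79/12.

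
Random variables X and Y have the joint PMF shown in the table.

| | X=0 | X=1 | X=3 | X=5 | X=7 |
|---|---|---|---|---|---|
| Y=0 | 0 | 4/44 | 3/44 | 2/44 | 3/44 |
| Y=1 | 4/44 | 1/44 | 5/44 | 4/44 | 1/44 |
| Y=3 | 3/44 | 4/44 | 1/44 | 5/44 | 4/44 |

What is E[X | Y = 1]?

43/15

P(Y = 1) = 15/44.
Σ X·P over the event = 0·(4/44) + 1·(1/44) + 3·(5/44) + 5·(4/44) + 7·(1/44) = 43/44.
E[X | Y = 1] = (43/44) / (15/44) = 43/15.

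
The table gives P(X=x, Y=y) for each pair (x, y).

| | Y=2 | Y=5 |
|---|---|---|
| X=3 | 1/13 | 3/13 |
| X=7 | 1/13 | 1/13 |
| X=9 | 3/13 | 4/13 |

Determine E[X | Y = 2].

P(Y = 2) = 5/13.
Σ X·P over the event = 3·(1/13) + 7·(1/13) + 9·(3/13) = 37/13.
E[X | Y = 2] = (37/13) / (5/13) = 37/5.

37/5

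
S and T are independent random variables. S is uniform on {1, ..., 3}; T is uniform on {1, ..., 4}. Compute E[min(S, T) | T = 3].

Outcomes with T = 3: (1,3), (2,3), (3,3), each with probability 1/12.
E[min(S, T) | T = 3] = (1 + 2 + 3) / 3 = 2.

2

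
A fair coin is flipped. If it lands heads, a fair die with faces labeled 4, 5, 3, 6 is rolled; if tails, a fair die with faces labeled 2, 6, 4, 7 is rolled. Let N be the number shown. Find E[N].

37/8

E[N | heads] = (4+5+3+6)/4 = 9/2.
E[N | tails] = (2+6+4+7)/4 = 19/4.
E[N] = (1/2)·(9/2) + (1/2)·(19/4) = 37/8.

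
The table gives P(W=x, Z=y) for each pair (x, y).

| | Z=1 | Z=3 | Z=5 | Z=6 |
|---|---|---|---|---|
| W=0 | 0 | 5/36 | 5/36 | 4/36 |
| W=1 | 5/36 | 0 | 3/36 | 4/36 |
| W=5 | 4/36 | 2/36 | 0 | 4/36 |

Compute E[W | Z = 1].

P(Z = 1) = 1/4.
Summing W·P(W=x,Z=y) over the conditioning event gives 25/36.
E[W | Z = 1] = (25/36) / (1/4) = 25/9.

25/9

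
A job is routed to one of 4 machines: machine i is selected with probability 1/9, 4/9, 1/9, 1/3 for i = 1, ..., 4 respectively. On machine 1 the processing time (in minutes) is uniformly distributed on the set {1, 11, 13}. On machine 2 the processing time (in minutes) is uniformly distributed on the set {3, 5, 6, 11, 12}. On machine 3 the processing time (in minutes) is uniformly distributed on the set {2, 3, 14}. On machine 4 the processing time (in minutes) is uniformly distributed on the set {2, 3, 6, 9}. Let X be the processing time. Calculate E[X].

889/135

E[X | machine 1] = (1+11+13)/3 = 25/3.
E[X | machine 2] = (3+5+6+11+12)/5 = 37/5.
E[X | machine 3] = (2+3+14)/3 = 19/3.
E[X | machine 4] = (2+3+6+9)/4 = 5.
By the law of total expectation,
E[X] = (1/9)·(25/3) + (4/9)·(37/5) + (1/9)·(19/3) + (1/3)·(5) = 889/135.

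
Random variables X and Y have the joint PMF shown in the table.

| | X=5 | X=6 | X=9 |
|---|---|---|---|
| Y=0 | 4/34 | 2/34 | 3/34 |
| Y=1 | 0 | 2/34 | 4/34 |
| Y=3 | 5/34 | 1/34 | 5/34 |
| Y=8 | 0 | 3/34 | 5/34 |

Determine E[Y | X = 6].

P(X = 6) = 4/17.
Summing Y·P(X=x,Y=y) over the conditioning event gives 29/34.
E[Y | X = 6] = (29/34) / (4/17) = 29/8.

29/8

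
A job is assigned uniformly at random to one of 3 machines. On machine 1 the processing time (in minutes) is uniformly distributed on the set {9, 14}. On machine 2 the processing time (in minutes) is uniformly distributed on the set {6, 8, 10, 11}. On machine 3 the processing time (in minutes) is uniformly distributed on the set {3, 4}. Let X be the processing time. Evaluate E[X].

95/12

E[X | machine 1] = (9+14)/2 = 23/2.
E[X | machine 2] = (6+8+10+11)/4 = 35/4.
E[X | machine 3] = (3+4)/2 = 7/2.
By the law of total expectation,
E[X] = (1/3)·(23/2) + (1/3)·(35/4) + (1/3)·(7/2) = 95/12.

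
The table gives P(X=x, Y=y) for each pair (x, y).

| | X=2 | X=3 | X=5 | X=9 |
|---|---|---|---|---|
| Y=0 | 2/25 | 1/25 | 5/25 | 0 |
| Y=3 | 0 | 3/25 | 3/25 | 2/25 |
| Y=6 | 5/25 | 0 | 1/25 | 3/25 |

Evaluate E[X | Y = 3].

P(Y = 3) = 8/25.
Summing X·P(X=x,Y=y) over the conditioning event gives 42/25.
E[X | Y = 3] = (42/25) / (8/25) = 21/4.

21/4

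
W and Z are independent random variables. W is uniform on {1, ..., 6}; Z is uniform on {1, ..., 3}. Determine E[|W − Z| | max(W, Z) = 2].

2/3

Outcomes with max(W, Z) = 2: (1,2), (2,1), (2,2), each with probability 1/18.
E[|W − Z| | max(W, Z) = 2] = (1 + 1 + 0) / 3 = 2/3.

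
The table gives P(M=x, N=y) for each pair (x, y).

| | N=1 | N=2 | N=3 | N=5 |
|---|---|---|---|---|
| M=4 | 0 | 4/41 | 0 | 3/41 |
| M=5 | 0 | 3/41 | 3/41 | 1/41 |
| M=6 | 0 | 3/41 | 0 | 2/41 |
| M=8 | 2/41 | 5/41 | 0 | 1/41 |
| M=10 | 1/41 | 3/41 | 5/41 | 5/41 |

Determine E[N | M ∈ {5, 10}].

67/21

P(M ∈ {5, 10}) = 21/41.
Σ N·P over the event = 2·(3/41) + 3·(3/41) + 5·(1/41) + 1·(1/41) + 2·(3/41) + 3·(5/41) + 5·(5/41) = 67/41.
E[N | M ∈ {5, 10}] = (67/41) / (21/41) = 67/21.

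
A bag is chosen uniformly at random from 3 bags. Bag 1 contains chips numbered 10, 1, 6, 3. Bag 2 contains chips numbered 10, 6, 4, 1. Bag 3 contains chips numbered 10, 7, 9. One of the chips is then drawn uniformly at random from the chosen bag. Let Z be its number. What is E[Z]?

227/36

E[Z | bag 1] = (10+1+6+3)/4 = 5.
E[Z | bag 2] = (10+6+4+1)/4 = 21/4.
E[Z | bag 3] = (10+7+9)/3 = 26/3.
E[Z] = (1/3)·(5) + (1/3)·(21/4) + (1/3)·(26/3) = 227/36.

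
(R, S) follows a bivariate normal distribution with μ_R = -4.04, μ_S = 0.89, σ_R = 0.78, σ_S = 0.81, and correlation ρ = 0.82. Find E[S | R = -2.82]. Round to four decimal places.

1.9289

The regression of S on R has slope ρ·σ_S/σ_R and passes through (μ_R, μ_S).
E[S | R=-2.82] = 0.89 + (0.82)·(0.81/0.78)·(-2.82 − (-4.04)) = 0.89 + (0.85154)·(1.22) = 1.9289.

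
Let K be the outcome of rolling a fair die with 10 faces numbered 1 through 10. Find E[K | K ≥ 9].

Given K ≥ 9, K is equally likely to be any of {9, 10}.
E[K | K ≥ 9] = (9 + 10) / 2 = 19/2.

19/2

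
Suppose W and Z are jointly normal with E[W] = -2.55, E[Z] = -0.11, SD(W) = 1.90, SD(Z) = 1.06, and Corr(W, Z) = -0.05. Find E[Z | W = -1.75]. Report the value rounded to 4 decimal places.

-0.1323

The regression of Z on W has slope ρ·σ_Z/σ_W and passes through (μ_W, μ_Z).
E[Z | W=-1.75] = -0.11 + (-0.05)·(1.06/1.90)·(-1.75 − (-2.55)) = -0.11 + (-0.027895)·(0.8) = -0.1323.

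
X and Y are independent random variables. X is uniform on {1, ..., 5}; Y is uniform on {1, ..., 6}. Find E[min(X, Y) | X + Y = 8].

Outcomes with X + Y = 8: (2,6), (3,5), (4,4), (5,3), each with probability 1/30.
E[min(X, Y) | X + Y = 8] = (2 + 3 + 4 + 3) / 4 = 3.

3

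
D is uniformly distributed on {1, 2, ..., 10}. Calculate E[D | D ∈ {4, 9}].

13/2

P(D ∈ {4, 9}) = 1/5.
Σ over the event: 4·1/10 + 9·1/10 = 13/10.
E[D | D ∈ {4, 9}] = (13/10) / (1/5) = 13/2.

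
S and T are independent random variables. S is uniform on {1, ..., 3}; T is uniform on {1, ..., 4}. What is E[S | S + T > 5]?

Outcomes with S + T > 5: (2,4), (3,3), (3,4), each with probability 1/12.
E[S | S + T > 5] = (2 + 3 + 3) / 3 = 8/3.

8/3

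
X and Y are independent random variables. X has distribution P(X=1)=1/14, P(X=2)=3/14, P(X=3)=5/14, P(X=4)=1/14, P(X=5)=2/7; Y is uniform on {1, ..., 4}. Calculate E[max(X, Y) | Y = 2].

47/14

P(Y = 2) = 1/4.
Summing max(X,Y)·P(x,y) over outcomes with Y = 2 gives 47/56.
E[max(X, Y) | Y = 2] = (47/56) / (1/4) = 47/14.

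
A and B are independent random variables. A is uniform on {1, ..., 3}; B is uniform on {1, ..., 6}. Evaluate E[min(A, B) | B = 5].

Outcomes with B = 5: (1,5), (2,5), (3,5), each with probability 1/18.
E[min(A, B) | B = 5] = (1 + 2 + 3) / 3 = 2.

2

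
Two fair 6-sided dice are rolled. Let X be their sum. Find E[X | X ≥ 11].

34/3

P(X ≥ 11) = 1/12.
Σ over the event: 11·1/18 + 12·1/36 = 17/18.
E[X | X ≥ 11] = (17/18) / (1/12) = 34/3.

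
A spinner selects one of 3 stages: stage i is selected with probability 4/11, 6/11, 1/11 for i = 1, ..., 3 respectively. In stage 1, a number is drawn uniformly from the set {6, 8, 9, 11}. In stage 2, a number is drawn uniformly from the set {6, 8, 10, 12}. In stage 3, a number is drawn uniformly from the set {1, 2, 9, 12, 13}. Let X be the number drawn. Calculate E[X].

E[X | stage 1] = (6+8+9+11)/4 = 17/2.
E[X | stage 2] = (6+8+10+12)/4 = 9.
E[X | stage 3] = (1+2+9+12+13)/5 = 37/5.
By the law of total expectation,
E[X] = (4/11)·(17/2) + (6/11)·(9) + (1/11)·(37/5) = 477/55.

477/55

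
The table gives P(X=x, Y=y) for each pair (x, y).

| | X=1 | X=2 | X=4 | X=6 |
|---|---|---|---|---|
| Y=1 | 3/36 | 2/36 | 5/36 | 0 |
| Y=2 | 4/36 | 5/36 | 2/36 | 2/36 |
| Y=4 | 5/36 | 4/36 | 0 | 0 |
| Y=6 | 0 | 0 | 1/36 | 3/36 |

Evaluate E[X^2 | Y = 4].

7/3

P(Y = 4) = 1/4.
Σ X^2·P over the event = 1·(5/36) + 4·(4/36) = 7/12.
E[X^2 | Y = 4] = (7/12) / (1/4) = 7/3.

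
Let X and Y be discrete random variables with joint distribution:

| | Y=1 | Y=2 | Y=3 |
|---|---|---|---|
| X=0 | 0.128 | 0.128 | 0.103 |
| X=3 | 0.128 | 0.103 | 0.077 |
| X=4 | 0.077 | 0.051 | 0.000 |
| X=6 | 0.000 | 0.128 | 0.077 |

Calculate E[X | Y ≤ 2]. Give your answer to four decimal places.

P(Y ≤ 2) = 0.743.
Σ X·P over the event = 0·(0.128) + 0·(0.128) + 3·(0.128) + 3·(0.103) + 4·(0.077) + 4·(0.051) + 6·(0.128) = 1.973.
E[X | Y ≤ 2] = (1.973) / (0.743) = 2.6555.

2.6555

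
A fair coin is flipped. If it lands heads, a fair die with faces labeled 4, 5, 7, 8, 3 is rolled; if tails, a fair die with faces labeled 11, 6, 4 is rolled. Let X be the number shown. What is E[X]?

31/5

E[X | heads] = (4+5+7+8+3)/5 = 27/5.
E[X | tails] = (11+6+4)/3 = 7.
By the law of total expectation,
E[X] = (1/2)·(27/5) + (1/2)·(7) = 31/5.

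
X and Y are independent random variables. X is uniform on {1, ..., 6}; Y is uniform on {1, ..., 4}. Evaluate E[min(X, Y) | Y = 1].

Outcomes with Y = 1: (1,1), (2,1), (3,1), (4,1), (5,1), (6,1), each with probability 1/24.
E[min(X, Y) | Y = 1] = (1 + 1 + 1 + 1 + 1 + 1) / 6 = 1.

1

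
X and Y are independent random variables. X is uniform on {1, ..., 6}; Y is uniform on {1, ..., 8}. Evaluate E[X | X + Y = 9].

Outcomes with X + Y = 9: (1,8), (2,7), (3,6), (4,5), (5,4), (6,3), each with probability 1/48.
E[X | X + Y = 9] = (1 + 2 + 3 + 4 + 5 + 6) / 6 = 7/2.

7/2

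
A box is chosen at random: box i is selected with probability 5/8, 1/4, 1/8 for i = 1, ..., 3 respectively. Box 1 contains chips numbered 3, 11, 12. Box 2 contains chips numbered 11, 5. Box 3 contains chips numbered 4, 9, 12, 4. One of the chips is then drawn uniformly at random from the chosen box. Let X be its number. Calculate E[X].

E[X | box 1] = (3+11+12)/3 = 26/3.
E[X | box 2] = (11+5)/2 = 8.
E[X | box 3] = (4+9+12+4)/4 = 29/4.
E[X] = (5/8)·(26/3) + (1/4)·(8) + (1/8)·(29/4) = 799/96.

799/96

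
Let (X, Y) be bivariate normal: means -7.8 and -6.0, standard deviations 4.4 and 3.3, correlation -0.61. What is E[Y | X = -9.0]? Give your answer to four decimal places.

-5.4510

E[Y | X=x] = μ_Y + ρ(σ_Y/σ_X)(x − μ_X) for jointly normal variables.
E[Y | X=-9.0] = -6.0 + (-0.61)·(3.3/4.4)·(-9.0 − (-7.8)) = -6.0 + (-0.4575)·(-1.2) = -5.4510.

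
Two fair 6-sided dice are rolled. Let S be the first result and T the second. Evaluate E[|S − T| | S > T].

P(S > T) = 5/12.
Summing |S−T|·P(x,y) over outcomes with S > T gives 35/36.
E[|S − T| | S > T] = (35/36) / (5/12) = 7/3.

7/3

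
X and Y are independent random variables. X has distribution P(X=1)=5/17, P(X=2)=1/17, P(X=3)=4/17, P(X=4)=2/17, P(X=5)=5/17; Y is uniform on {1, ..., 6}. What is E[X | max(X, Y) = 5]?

152/37

P(max(X, Y) = 5) = 37/102.
Summing X·P(x,y) over outcomes with max(X, Y) = 5 gives 76/51.
E[X | max(X, Y) = 5] = (76/51) / (37/102) = 152/37.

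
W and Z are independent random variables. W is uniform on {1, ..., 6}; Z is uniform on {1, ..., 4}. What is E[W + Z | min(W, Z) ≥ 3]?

P(min(W, Z) ≥ 3) = 1/3.
Summing (W+Z)·P(x,y) over outcomes with min(W, Z) ≥ 3 gives 8/3.
E[W + Z | min(W, Z) ≥ 3] = (8/3) / (1/3) = 8.

8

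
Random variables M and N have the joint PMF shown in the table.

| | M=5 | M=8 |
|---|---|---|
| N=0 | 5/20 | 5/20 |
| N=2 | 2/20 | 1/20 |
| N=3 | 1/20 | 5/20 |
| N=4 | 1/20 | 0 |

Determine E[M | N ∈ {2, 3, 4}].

34/5

P(N ∈ {2, 3, 4}) = 1/2.
Σ M·P over the event = 5·(2/20) + 5·(1/20) + 5·(1/20) + 8·(1/20) + 8·(5/20) = 17/5.
E[M | N ∈ {2, 3, 4}] = (17/5) / (1/2) = 34/5.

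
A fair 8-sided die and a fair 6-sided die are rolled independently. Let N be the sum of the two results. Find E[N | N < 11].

P(N < 11) = 19/24.
E[N | N < 11] = (11/2) / (19/24) = 132/19.

132/19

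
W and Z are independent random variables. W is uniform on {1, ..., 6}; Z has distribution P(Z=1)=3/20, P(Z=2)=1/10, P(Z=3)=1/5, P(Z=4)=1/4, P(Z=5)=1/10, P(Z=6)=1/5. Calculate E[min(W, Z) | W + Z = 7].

21/10

P(W + Z = 7) = 1/6.
Summing min(W,Z)·P(x,y) over outcomes with W + Z = 7 gives 7/20.
E[min(W, Z) | W + Z = 7] = (7/20) / (1/6) = 21/10.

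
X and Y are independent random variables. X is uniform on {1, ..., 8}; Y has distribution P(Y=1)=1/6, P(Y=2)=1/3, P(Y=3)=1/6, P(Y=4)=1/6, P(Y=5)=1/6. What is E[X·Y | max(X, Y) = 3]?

P(max(X, Y) = 3) = 1/8.
Summing XY·P(x,y) over outcomes with max(X, Y) = 3 gives 11/16.
E[X·Y | max(X, Y) = 3] = (11/16) / (1/8) = 11/2.

11/2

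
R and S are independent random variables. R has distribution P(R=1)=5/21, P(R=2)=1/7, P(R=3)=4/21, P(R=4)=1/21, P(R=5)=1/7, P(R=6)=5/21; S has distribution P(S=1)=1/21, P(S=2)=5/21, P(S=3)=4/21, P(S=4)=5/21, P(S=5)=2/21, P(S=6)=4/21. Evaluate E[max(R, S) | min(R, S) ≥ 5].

47/8

P(min(R, S) ≥ 5) = 16/147.
Summing max(R,S)·P(x,y) over outcomes with min(R, S) ≥ 5 gives 94/147.
E[max(R, S) | min(R, S) ≥ 5] = (94/147) / (16/147) = 47/8.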